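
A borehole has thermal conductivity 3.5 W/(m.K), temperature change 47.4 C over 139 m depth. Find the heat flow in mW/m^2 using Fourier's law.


q = k * dT / dz * 1000
= 3.5 * 47.4 / 139 * 1000
= 1.193525 * 1000
= 1193.5252 mW/m^2

1193.5252


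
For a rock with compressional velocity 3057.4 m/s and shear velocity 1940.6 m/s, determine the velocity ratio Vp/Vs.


Vp/Vs = 3057.4 / 1940.6
= 1.5755

1.5755


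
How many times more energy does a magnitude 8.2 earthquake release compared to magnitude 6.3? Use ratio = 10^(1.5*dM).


M2 - M1 = 8.2 - 6.3 = 1.9
1.5 * 1.9 = 2.85
ratio = 10^2.85 = 707.95

707.95


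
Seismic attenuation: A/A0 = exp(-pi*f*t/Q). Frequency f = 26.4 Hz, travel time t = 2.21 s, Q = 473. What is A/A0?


pi*f*t/Q = pi*26.4*2.21/473 = 0.387512
A/A0 = exp(-0.387512) = 0.678744

0.678744


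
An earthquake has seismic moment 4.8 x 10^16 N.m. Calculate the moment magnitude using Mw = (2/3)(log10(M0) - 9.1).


log10(M0) = log10(4.8 x 10^16) = 16.6812
Mw = 2/3 * (16.6812 - 9.1)
= 2/3 * 7.5812
= 5.05

5.05


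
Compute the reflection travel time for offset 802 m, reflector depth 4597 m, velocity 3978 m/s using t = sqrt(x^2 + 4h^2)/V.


x^2 + 4h^2 = 802^2 + 4*4597^2 = 643204 + 84529636 = 85172840
sqrt(85172840) = 9228.9133
t = 9228.9133 / 3978 = 2.32 s

2.32


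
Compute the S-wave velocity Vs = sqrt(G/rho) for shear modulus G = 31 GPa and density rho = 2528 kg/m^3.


Convert G to Pa: G = 31e9 Pa
Compute G/rho = 31e9 / 2528 = 12262658.2278
Vs = sqrt(12262658.2278) = 3501.81 m/s

3501.81


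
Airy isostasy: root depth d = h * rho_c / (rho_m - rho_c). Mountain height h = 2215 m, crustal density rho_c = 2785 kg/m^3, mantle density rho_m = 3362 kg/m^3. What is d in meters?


rho_m - rho_c = 3362 - 2785 = 577
d = 2215 * 2785 / 577
= 6168775 / 577
= 10691.12 m

10691.12


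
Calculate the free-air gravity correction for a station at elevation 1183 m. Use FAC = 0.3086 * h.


FAC = 0.3086 * h
= 0.3086 * 1183
= 365.0738 mGal

365.0738


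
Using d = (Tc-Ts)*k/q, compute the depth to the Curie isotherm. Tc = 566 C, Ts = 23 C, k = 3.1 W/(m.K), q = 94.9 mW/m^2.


T_Curie - T_surf = 566 - 23 = 543 C
Convert q to W/m^2: 94.9 mW/m^2 = 0.0949 W/m^2
d = 543 * 3.1 / 0.0949 = 17737.62 m

17737.62


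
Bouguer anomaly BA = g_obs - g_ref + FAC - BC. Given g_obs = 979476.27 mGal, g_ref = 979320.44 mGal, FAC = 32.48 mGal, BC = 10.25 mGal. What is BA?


BA = g_obs - g_ref + FAC - BC
= 979476.27 - 979320.44 + 32.48 - 10.25
= 178.06 mGal

178.06


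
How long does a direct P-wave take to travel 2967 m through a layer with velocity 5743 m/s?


t = x / V
= 2967 / 5743
= 0.5166 s

0.5166


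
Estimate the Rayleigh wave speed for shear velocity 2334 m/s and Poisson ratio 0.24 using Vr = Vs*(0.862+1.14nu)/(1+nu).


Numerator factor = 0.862 + 1.14*0.24 = 1.1356
Denominator = 1 + 0.24 = 1.24
Vr = 2334 * 1.1356 / 1.24 = 2137.49 m/s

2137.49


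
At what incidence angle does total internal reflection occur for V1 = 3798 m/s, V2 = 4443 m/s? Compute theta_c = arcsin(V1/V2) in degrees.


V1/V2 = 3798/4443 = 0.854828
theta_c = arcsin(0.854828) = 58.7407 degrees

58.7407


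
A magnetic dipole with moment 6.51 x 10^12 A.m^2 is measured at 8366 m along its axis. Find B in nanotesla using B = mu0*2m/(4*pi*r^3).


m = 6.51 x 10^12 = 6510000000000 A.m^2
2m = 13020000000000 A.m^2
r^3 = 8366^3 = 585535971896
B = (4pi*10^-7) * 13020000000000 / (4*pi * 585535971896) * 1e9
= 16361414.539896 / 7358062030884.13 * 1e9
= 2223.6038 nT

2223.6038


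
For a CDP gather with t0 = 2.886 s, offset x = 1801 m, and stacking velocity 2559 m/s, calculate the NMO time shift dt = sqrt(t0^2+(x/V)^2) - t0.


x/Vnmo = 1801/2559 = 0.703791
(x/Vnmo)^2 = 0.495321
t0^2 = 8.328996
sqrt(8.328996 + 0.495321) = 2.970575
dt = 2.970575 - 2.886 = 0.084575

0.084575


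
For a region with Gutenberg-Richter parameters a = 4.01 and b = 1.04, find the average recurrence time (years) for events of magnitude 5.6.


log10(N) = 4.01 - 1.04*5.6 = -1.814
N = 10^-1.814 = 0.015346
T = 1/N = 1/0.015346 = 65.1628 years

65.1628


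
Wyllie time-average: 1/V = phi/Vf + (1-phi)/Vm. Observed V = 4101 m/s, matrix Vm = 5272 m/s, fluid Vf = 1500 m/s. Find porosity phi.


1/V - 1/Vm = 1/4101 - 1/5272 = 5.416e-05
1/Vf - 1/Vm = 1/1500 - 1/5272 = 0.00047699
phi = 5.416e-05 / 0.00047699 = 0.1135

0.1135


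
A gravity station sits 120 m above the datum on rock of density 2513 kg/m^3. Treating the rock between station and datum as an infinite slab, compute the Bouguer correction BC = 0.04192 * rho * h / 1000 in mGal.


BC = 0.04192 * rho * h / 1000
= 0.04192 * 2513 * 120 / 1000
= 12.6414 mGal

12.6414


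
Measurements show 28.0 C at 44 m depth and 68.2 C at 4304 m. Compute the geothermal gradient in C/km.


dT = 68.2 - 28.0 = 40.2 C
dz = 4304 - 44 = 4260 m
gradient = dT/dz * 1000 = 40.2/4260 * 1000 = 9.4366 C/km

9.4366


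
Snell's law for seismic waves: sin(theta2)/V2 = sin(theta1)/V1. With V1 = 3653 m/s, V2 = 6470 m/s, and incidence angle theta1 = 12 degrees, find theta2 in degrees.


sin(theta1) = sin(12 deg) = 0.207912
sin(theta2) = V2/V1 * sin(theta1) = 6470/3653 * 0.207912 = 0.368242
theta2 = arcsin(0.368242) = 21.6072 degrees

21.6072


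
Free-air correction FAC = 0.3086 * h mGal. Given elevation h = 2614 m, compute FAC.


FAC = 0.3086 * h
= 0.3086 * 2614
= 806.6804 mGal

806.6804


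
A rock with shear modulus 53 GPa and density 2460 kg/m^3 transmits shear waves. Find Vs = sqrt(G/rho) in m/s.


Convert G to Pa: G = 53e9 Pa
Compute G/rho = 53e9 / 2460 = 21544715.4472
Vs = sqrt(21544715.4472) = 4641.63 m/s

4641.63


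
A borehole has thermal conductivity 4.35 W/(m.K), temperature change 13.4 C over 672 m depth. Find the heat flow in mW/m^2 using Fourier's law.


q = k * dT / dz * 1000
= 4.35 * 13.4 / 672 * 1000
= 0.086741 * 1000
= 86.7411 mW/m^2

86.7411


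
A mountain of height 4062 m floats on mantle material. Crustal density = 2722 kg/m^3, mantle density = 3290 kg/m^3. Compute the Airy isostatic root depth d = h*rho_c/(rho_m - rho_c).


rho_m - rho_c = 3290 - 2722 = 568
d = 4062 * 2722 / 568
= 11056764 / 568
= 19466.13 m

19466.13


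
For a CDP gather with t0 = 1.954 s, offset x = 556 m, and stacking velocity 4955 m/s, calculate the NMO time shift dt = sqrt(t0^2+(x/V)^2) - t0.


x/Vnmo = 556/4955 = 0.11221
(x/Vnmo)^2 = 0.012591
t0^2 = 3.818116
sqrt(3.818116 + 0.012591) = 1.957219
dt = 1.957219 - 1.954 = 0.003219

0.003219


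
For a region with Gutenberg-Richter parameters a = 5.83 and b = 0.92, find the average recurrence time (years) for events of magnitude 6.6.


log10(N) = 5.83 - 0.92*6.6 = -0.242
N = 10^-0.242 = 0.572796
T = 1/N = 1/0.572796 = 1.7458 years

1.7458


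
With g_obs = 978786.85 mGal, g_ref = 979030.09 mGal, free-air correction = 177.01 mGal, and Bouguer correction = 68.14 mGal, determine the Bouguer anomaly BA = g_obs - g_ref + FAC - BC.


BA = g_obs - g_ref + FAC - BC
= 978786.85 - 979030.09 + 177.01 - 68.14
= -134.37 mGal

-134.37


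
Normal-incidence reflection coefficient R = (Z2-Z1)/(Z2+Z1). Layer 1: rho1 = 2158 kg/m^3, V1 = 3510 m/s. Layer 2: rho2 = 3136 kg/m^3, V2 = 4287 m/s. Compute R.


Z1 = 2158 * 3510 = 7574580
Z2 = 3136 * 4287 = 13444032
R = (13444032 - 7574580) / (13444032 + 7574580) = 5869452 / 21018612 = 0.2793

0.2793


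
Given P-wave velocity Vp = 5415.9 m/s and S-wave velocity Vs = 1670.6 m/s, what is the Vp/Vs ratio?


Vp/Vs = 5415.9 / 1670.6
= 3.2419

3.2419


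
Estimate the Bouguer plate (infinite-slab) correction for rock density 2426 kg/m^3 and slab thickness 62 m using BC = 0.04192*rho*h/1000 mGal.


BC = 0.04192 * rho * h / 1000
= 0.04192 * 2426 * 62 / 1000
= 6.3053 mGal

6.3053


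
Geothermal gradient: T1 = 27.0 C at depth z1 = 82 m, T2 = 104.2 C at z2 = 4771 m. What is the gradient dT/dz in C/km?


dT = 104.2 - 27.0 = 77.2 C
dz = 4771 - 82 = 4689 m
gradient = dT/dz * 1000 = 77.2/4689 * 1000 = 16.4641 C/km

16.4641


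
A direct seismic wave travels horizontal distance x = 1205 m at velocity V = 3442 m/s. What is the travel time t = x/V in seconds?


t = x / V
= 1205 / 3442
= 0.3501 s

0.3501


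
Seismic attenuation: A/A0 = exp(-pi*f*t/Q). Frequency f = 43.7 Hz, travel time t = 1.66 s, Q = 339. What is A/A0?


pi*f*t/Q = pi*43.7*1.66/339 = 0.672264
A/A0 = exp(-0.672264) = 0.510552

0.510552


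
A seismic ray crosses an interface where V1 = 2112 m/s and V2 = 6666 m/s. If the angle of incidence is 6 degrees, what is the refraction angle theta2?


sin(theta1) = sin(6 deg) = 0.104528
sin(theta2) = V2/V1 * sin(theta1) = 6666/2112 * 0.104528 = 0.329918
theta2 = arcsin(0.329918) = 19.2638 degrees

19.2638


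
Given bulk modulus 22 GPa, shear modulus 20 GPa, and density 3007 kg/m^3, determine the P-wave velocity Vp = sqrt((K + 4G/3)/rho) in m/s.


First compute the effective modulus:
K + 4G/3 = 22e9 + 4*20e9/3 = 48666666666.67 Pa
Then divide by density:
48666666666.67 / 3007 = 16184458.4858 Pa/(kg/m^3)
Take the square root:
Vp = sqrt(16184458.4858) = 4022.99 m/s

4022.99


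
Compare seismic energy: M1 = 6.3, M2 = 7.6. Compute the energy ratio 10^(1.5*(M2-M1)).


M2 - M1 = 7.6 - 6.3 = 1.3
1.5 * 1.3 = 1.95
ratio = 10^1.95 = 89.13

89.13


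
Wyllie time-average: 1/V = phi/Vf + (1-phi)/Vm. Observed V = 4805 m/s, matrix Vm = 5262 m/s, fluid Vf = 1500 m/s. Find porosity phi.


1/V - 1/Vm = 1/4805 - 1/5262 = 1.807e-05
1/Vf - 1/Vm = 1/1500 - 1/5262 = 0.00047662
phi = 1.807e-05 / 0.00047662 = 0.0379

0.0379


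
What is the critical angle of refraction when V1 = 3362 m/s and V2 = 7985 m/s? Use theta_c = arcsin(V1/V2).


V1/V2 = 3362/7985 = 0.421039
theta_c = arcsin(0.421039) = 24.9002 degrees

24.9002


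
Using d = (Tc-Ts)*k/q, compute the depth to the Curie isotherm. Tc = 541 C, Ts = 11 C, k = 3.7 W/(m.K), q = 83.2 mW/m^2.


T_Curie - T_surf = 541 - 11 = 530 C
Convert q to W/m^2: 83.2 mW/m^2 = 0.0832 W/m^2
d = 530 * 3.7 / 0.0832 = 23569.71 m

23569.71


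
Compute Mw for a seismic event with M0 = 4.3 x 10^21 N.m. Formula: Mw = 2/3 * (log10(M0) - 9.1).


log10(M0) = log10(4.3 x 10^21) = 21.6335
Mw = 2/3 * (21.6335 - 9.1)
= 2/3 * 12.5335
= 8.36

8.36


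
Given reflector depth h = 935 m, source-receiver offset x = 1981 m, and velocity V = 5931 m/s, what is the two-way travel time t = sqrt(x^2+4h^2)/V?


x^2 + 4h^2 = 1981^2 + 4*935^2 = 3924361 + 3496900 = 7421261
sqrt(7421261) = 2724.1991
t = 2724.1991 / 5931 = 0.4593 s

0.4593


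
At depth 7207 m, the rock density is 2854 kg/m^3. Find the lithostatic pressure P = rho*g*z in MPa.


P = rho * g * z / 1e6
= 2854 * 9.81 * 7207 / 1e6
= 201779712.18 / 1e6
= 201.7797 MPa

201.7797


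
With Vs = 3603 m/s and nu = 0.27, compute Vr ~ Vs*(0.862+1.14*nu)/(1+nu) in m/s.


Numerator factor = 0.862 + 1.14*0.27 = 1.1698
Denominator = 1 + 0.27 = 1.27
Vr = 3603 * 1.1698 / 1.27 = 3318.73 m/s

3318.73


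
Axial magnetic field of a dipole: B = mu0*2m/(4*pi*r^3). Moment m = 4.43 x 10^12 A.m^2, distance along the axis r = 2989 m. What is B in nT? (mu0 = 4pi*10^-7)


m = 4.43 x 10^12 = 4430000000000 A.m^2
2m = 8860000000000 A.m^2
r^3 = 2989^3 = 26704087669
B = (4pi*10^-7) * 8860000000000 / (4*pi * 26704087669) * 1e9
= 11133804.364322 / 335573462566.99 * 1e9
= 33178.4411 nT

33178.4411


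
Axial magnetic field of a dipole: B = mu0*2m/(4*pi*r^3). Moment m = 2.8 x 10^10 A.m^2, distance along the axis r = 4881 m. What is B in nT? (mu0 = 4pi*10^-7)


m = 2.8 x 10^10 = 28000000000 A.m^2
2m = 56000000000 A.m^2
r^3 = 4881^3 = 116285729841
B = (4pi*10^-7) * 56000000000 / (4*pi * 116285729841) * 1e9
= 70371.67544 / 1461289578343.25 * 1e9
= 48.1572 nT

48.1572


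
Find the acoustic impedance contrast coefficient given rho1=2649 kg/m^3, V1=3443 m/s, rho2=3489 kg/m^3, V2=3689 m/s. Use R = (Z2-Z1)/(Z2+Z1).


Z1 = 2649 * 3443 = 9120507
Z2 = 3489 * 3689 = 12870921
R = (12870921 - 9120507) / (12870921 + 9120507) = 3750414 / 21991428 = 0.1705

0.1705


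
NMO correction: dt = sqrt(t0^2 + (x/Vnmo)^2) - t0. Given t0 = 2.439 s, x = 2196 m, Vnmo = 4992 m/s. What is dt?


x/Vnmo = 2196/4992 = 0.439904
(x/Vnmo)^2 = 0.193515
t0^2 = 5.948721
sqrt(5.948721 + 0.193515) = 2.478354
dt = 2.478354 - 2.439 = 0.039354

0.039354


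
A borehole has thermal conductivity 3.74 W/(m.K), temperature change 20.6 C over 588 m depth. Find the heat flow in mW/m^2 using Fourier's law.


q = k * dT / dz * 1000
= 3.74 * 20.6 / 588 * 1000
= 0.131027 * 1000
= 131.0272 mW/m^2

131.0272


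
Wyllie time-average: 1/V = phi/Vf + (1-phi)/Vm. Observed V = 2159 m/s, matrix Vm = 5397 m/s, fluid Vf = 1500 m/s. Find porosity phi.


1/V - 1/Vm = 1/2159 - 1/5397 = 0.00027789
1/Vf - 1/Vm = 1/1500 - 1/5397 = 0.00048138
phi = 0.00027789 / 0.00048138 = 0.5773

0.5773


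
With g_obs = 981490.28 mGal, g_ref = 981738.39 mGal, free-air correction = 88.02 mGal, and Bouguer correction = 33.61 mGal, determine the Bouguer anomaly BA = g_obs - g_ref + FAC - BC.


BA = g_obs - g_ref + FAC - BC
= 981490.28 - 981738.39 + 88.02 - 33.61
= -193.7 mGal

-193.7


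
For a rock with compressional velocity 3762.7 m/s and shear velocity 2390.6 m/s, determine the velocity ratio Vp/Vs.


Vp/Vs = 3762.7 / 2390.6
= 1.574

1.574


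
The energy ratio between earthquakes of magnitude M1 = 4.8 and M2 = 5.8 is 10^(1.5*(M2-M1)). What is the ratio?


M2 - M1 = 5.8 - 4.8 = 1.0
1.5 * 1.0 = 1.5
ratio = 10^1.5 = 31.62

31.62


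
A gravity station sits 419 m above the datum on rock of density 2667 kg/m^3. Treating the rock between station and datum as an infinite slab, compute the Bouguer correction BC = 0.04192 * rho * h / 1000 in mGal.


BC = 0.04192 * rho * h / 1000
= 0.04192 * 2667 * 419 / 1000
= 46.8445 mGal

46.8445


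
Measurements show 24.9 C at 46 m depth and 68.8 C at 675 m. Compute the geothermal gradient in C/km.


dT = 68.8 - 24.9 = 43.9 C
dz = 675 - 46 = 629 m
gradient = dT/dz * 1000 = 43.9/629 * 1000 = 69.7933 C/km

69.7933


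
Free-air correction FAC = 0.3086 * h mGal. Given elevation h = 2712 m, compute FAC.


FAC = 0.3086 * h
= 0.3086 * 2712
= 836.9232 mGal

836.9232


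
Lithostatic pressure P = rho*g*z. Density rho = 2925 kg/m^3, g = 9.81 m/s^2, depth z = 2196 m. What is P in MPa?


P = rho * g * z / 1e6
= 2925 * 9.81 * 2196 / 1e6
= 63012573.0 / 1e6
= 63.0126 MPa

63.0126


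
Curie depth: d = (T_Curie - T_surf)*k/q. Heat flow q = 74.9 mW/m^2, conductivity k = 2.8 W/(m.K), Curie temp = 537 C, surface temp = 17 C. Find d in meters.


T_Curie - T_surf = 537 - 17 = 520 C
Convert q to W/m^2: 74.9 mW/m^2 = 0.0749 W/m^2
d = 520 * 2.8 / 0.0749 = 19439.25 m

19439.25


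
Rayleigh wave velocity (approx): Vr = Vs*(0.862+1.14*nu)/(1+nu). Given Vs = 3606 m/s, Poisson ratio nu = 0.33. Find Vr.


Numerator factor = 0.862 + 1.14*0.33 = 1.2382
Denominator = 1 + 0.33 = 1.33
Vr = 3606 * 1.2382 / 1.33 = 3357.1 m/s

3357.1


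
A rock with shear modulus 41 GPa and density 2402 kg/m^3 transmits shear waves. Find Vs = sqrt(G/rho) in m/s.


Convert G to Pa: G = 41e9 Pa
Compute G/rho = 41e9 / 2402 = 17069109.0758
Vs = sqrt(17069109.0758) = 4131.48 m/s

4131.48


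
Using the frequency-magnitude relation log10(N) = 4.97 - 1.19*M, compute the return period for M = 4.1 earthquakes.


log10(N) = 4.97 - 1.19*4.1 = 0.091
N = 10^0.091 = 1.233105
T = 1/N = 1/1.233105 = 0.811 years

0.811


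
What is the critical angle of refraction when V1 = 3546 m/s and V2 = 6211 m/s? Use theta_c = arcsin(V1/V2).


V1/V2 = 3546/6211 = 0.570923
theta_c = arcsin(0.570923) = 34.8146 degrees

34.8146


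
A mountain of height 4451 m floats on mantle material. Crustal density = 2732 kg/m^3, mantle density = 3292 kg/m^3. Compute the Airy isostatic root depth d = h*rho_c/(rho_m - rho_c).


rho_m - rho_c = 3292 - 2732 = 560
d = 4451 * 2732 / 560
= 12160132 / 560
= 21714.52 m

21714.52


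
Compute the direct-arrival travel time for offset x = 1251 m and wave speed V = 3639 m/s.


t = x / V
= 1251 / 3639
= 0.3438 s

0.3438


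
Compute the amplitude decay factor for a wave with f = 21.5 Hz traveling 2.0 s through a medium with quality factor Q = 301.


pi*f*t/Q = pi*21.5*2.0/301 = 0.448799
A/A0 = exp(-0.448799) = 0.638394

0.638394


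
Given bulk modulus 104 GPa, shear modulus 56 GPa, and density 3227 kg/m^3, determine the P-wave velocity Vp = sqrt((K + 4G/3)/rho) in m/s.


First compute the effective modulus:
K + 4G/3 = 104e9 + 4*56e9/3 = 178666666666.67 Pa
Then divide by density:
178666666666.67 / 3227 = 55366181.1796 Pa/(kg/m^3)
Take the square root:
Vp = sqrt(55366181.1796) = 7440.85 m/s

7440.85


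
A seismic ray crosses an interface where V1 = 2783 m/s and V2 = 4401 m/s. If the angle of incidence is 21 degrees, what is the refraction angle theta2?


sin(theta1) = sin(21 deg) = 0.358368
sin(theta2) = V2/V1 * sin(theta1) = 4401/2783 * 0.358368 = 0.566718
theta2 = arcsin(0.566718) = 34.5217 degrees

34.5217


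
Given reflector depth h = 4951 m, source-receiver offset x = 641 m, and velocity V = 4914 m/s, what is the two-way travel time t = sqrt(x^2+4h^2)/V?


x^2 + 4h^2 = 641^2 + 4*4951^2 = 410881 + 98049604 = 98460485
sqrt(98460485) = 9922.7257
t = 9922.7257 / 4914 = 2.0193 s

2.0193


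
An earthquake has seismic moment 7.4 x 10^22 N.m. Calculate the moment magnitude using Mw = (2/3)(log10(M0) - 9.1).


log10(M0) = log10(7.4 x 10^22) = 22.8692
Mw = 2/3 * (22.8692 - 9.1)
= 2/3 * 13.7692
= 9.18

9.18


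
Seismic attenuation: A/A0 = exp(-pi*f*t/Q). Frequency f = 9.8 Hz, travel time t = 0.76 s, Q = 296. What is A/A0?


pi*f*t/Q = pi*9.8*0.76/296 = 0.079049
A/A0 = exp(-0.079049) = 0.923994

0.923994


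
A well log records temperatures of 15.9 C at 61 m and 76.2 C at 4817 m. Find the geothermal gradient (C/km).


dT = 76.2 - 15.9 = 60.3 C
dz = 4817 - 61 = 4756 m
gradient = dT/dz * 1000 = 60.3/4756 * 1000 = 12.6787 C/km

12.6787


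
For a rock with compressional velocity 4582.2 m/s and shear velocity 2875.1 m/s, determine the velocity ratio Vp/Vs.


Vp/Vs = 4582.2 / 2875.1
= 1.5938

1.5938


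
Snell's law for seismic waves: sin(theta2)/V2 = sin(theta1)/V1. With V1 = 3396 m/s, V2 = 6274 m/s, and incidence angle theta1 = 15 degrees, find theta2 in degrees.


sin(theta1) = sin(15 deg) = 0.258819
sin(theta2) = V2/V1 * sin(theta1) = 6274/3396 * 0.258819 = 0.47816
theta2 = arcsin(0.47816) = 28.5653 degrees

28.5653


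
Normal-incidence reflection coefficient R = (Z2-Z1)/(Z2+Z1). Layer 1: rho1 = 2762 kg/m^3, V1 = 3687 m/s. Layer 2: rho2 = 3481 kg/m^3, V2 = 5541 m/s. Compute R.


Z1 = 2762 * 3687 = 10183494
Z2 = 3481 * 5541 = 19288221
R = (19288221 - 10183494) / (19288221 + 10183494) = 9104727 / 29471715 = 0.3089

0.3089


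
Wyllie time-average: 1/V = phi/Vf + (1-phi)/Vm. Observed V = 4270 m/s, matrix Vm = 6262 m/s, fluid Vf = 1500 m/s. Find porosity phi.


1/V - 1/Vm = 1/4270 - 1/6262 = 7.45e-05
1/Vf - 1/Vm = 1/1500 - 1/6262 = 0.00050697
phi = 7.45e-05 / 0.00050697 = 0.1469

0.1469


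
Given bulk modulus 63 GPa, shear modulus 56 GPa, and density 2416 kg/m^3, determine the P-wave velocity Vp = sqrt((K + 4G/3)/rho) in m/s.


First compute the effective modulus:
K + 4G/3 = 63e9 + 4*56e9/3 = 137666666666.67 Pa
Then divide by density:
137666666666.67 / 2416 = 56981236.2031 Pa/(kg/m^3)
Take the square root:
Vp = sqrt(56981236.2031) = 7548.59 m/s

7548.59


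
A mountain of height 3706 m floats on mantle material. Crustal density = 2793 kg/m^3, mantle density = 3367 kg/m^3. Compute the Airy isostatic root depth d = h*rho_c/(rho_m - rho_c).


rho_m - rho_c = 3367 - 2793 = 574
d = 3706 * 2793 / 574
= 10350858 / 574
= 18032.85 m

18032.85


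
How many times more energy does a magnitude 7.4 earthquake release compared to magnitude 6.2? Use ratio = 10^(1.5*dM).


M2 - M1 = 7.4 - 6.2 = 1.2
1.5 * 1.2 = 1.8
ratio = 10^1.8 = 63.1

63.1


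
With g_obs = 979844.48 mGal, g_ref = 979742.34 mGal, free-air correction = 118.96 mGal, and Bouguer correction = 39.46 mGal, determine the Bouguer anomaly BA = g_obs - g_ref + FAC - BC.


BA = g_obs - g_ref + FAC - BC
= 979844.48 - 979742.34 + 118.96 - 39.46
= 181.64 mGal

181.64


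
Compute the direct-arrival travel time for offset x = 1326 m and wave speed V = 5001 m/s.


t = x / V
= 1326 / 5001
= 0.2651 s

0.2651


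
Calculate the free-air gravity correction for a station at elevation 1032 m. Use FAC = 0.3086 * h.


FAC = 0.3086 * h
= 0.3086 * 1032
= 318.4752 mGal

318.4752


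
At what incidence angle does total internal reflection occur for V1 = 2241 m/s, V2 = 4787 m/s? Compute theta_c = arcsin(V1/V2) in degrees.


V1/V2 = 2241/4787 = 0.468143
theta_c = arcsin(0.468143) = 27.9138 degrees

27.9138


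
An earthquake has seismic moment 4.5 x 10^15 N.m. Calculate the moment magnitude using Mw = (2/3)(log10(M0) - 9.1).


log10(M0) = log10(4.5 x 10^15) = 15.6532
Mw = 2/3 * (15.6532 - 9.1)
= 2/3 * 6.5532
= 4.37

4.37


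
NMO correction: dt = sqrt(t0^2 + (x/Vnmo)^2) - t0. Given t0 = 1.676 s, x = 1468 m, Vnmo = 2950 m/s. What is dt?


x/Vnmo = 1468/2950 = 0.497627
(x/Vnmo)^2 = 0.247633
t0^2 = 2.808976
sqrt(2.808976 + 0.247633) = 1.748316
dt = 1.748316 - 1.676 = 0.072316

0.072316


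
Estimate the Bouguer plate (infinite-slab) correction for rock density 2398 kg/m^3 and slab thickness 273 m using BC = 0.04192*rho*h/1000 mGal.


BC = 0.04192 * rho * h / 1000
= 0.04192 * 2398 * 273 / 1000
= 27.4431 mGal

27.4431


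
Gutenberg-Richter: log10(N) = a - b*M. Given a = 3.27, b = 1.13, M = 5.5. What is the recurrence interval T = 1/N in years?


log10(N) = 3.27 - 1.13*5.5 = -2.945
N = 10^-2.945 = 0.001135
T = 1/N = 1/0.001135 = 881.0489 years

881.0489


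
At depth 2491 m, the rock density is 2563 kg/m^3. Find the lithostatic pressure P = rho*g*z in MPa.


P = rho * g * z / 1e6
= 2563 * 9.81 * 2491 / 1e6
= 62631287.73 / 1e6
= 62.6313 MPa

62.6313


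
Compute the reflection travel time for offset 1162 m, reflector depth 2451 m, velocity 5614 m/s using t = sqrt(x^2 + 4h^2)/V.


x^2 + 4h^2 = 1162^2 + 4*2451^2 = 1350244 + 24029604 = 25379848
sqrt(25379848) = 5037.8416
t = 5037.8416 / 5614 = 0.8974 s

0.8974


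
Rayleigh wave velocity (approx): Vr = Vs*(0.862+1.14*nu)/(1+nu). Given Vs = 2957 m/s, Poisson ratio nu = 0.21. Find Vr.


Numerator factor = 0.862 + 1.14*0.21 = 1.1014
Denominator = 1 + 0.21 = 1.21
Vr = 2957 * 1.1014 / 1.21 = 2691.6 m/s

2691.6


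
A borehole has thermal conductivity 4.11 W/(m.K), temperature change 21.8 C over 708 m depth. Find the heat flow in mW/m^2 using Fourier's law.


q = k * dT / dz * 1000
= 4.11 * 21.8 / 708 * 1000
= 0.126551 * 1000
= 126.5508 mW/m^2

126.5508


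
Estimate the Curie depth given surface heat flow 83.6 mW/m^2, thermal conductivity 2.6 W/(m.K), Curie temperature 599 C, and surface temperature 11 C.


T_Curie - T_surf = 599 - 11 = 588 C
Convert q to W/m^2: 83.6 mW/m^2 = 0.0836 W/m^2
d = 588 * 2.6 / 0.0836 = 18287.08 m

18287.08


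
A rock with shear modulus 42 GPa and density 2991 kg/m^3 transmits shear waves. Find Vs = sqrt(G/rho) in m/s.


Convert G to Pa: G = 42e9 Pa
Compute G/rho = 42e9 / 2991 = 14042126.3791
Vs = sqrt(14042126.3791) = 3747.28 m/s

3747.28


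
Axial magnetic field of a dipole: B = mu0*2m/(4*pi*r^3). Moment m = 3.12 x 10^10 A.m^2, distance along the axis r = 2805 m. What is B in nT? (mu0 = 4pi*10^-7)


m = 3.12 x 10^10 = 31200000000 A.m^2
2m = 62400000000 A.m^2
r^3 = 2805^3 = 22069810125
B = (4pi*10^-7) * 62400000000 / (4*pi * 22069810125) * 1e9
= 78414.152634 / 277337413419.29 * 1e9
= 282.7392 nT

282.7392


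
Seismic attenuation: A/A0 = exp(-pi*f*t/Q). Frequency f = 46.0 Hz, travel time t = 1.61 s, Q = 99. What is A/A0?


pi*f*t/Q = pi*46.0*1.61/99 = 2.350165
A/A0 = exp(-2.350165) = 0.095353

0.095353


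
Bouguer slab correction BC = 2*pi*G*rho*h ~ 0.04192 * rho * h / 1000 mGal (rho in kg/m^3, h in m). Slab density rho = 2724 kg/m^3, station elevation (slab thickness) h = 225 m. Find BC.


BC = 0.04192 * rho * h / 1000
= 0.04192 * 2724 * 225 / 1000
= 25.6928 mGal

25.6928


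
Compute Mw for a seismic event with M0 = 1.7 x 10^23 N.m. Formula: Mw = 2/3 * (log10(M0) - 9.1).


log10(M0) = log10(1.7 x 10^23) = 23.2304
Mw = 2/3 * (23.2304 - 9.1)
= 2/3 * 14.1304
= 9.42

9.42


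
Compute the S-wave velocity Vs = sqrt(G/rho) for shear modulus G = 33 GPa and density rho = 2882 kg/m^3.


Convert G to Pa: G = 33e9 Pa
Compute G/rho = 33e9 / 2882 = 11450381.6794
Vs = sqrt(11450381.6794) = 3383.84 m/s

3383.84


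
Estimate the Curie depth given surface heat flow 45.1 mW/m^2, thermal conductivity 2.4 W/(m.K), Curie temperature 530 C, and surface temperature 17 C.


T_Curie - T_surf = 530 - 17 = 513 C
Convert q to W/m^2: 45.1 mW/m^2 = 0.0451 W/m^2
d = 513 * 2.4 / 0.0451 = 27299.33 m

27299.33


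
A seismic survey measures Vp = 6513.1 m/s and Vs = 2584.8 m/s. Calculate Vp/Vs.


Vp/Vs = 6513.1 / 2584.8
= 2.5198

2.5198


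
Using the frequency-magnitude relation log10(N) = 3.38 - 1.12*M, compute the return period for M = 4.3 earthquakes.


log10(N) = 3.38 - 1.12*4.3 = -1.436
N = 10^-1.436 = 0.036644
T = 1/N = 1/0.036644 = 27.2898 years

27.2898


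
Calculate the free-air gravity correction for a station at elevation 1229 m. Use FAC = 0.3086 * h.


FAC = 0.3086 * h
= 0.3086 * 1229
= 379.2694 mGal

379.2694


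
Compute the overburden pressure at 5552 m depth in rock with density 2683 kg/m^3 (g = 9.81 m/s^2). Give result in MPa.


P = rho * g * z / 1e6
= 2683 * 9.81 * 5552 / 1e6
= 146129916.96 / 1e6
= 146.1299 MPa

146.1299


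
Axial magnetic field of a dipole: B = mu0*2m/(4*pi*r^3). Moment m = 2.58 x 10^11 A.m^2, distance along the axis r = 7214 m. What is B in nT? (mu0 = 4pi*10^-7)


m = 2.58 x 10^11 = 258000000000 A.m^2
2m = 516000000000 A.m^2
r^3 = 7214^3 = 375429516344
B = (4pi*10^-7) * 516000000000 / (4*pi * 375429516344) * 1e9
= 648424.723701 / 4717786441948.32 * 1e9
= 137.4426 nT

137.4426


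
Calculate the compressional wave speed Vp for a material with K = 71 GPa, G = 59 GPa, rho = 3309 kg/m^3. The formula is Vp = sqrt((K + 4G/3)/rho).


First compute the effective modulus:
K + 4G/3 = 71e9 + 4*59e9/3 = 149666666666.67 Pa
Then divide by density:
149666666666.67 / 3309 = 45230180.3163 Pa/(kg/m^3)
Take the square root:
Vp = sqrt(45230180.3163) = 6725.34 m/s

6725.34


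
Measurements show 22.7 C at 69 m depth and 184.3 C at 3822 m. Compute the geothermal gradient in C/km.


dT = 184.3 - 22.7 = 161.6 C
dz = 3822 - 69 = 3753 m
gradient = dT/dz * 1000 = 161.6/3753 * 1000 = 43.0589 C/km

43.0589


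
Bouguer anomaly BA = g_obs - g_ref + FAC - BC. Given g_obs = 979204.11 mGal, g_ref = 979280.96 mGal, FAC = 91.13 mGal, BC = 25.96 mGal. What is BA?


BA = g_obs - g_ref + FAC - BC
= 979204.11 - 979280.96 + 91.13 - 25.96
= -11.68 mGal

-11.68


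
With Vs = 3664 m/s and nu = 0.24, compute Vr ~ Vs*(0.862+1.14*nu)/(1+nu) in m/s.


Numerator factor = 0.862 + 1.14*0.24 = 1.1356
Denominator = 1 + 0.24 = 1.24
Vr = 3664 * 1.1356 / 1.24 = 3355.51 m/s

3355.51


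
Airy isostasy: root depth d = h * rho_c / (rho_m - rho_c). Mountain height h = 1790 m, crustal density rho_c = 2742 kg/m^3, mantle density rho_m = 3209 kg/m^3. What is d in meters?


rho_m - rho_c = 3209 - 2742 = 467
d = 1790 * 2742 / 467
= 4908180 / 467
= 10510.02 m

10510.02


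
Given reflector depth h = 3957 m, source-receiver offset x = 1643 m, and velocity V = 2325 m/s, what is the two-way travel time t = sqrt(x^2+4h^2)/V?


x^2 + 4h^2 = 1643^2 + 4*3957^2 = 2699449 + 62631396 = 65330845
sqrt(65330845) = 8082.7498
t = 8082.7498 / 2325 = 3.4765 s

3.4765


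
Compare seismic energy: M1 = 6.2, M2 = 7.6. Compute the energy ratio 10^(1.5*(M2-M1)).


M2 - M1 = 7.6 - 6.2 = 1.4
1.5 * 1.4 = 2.1
ratio = 10^2.1 = 125.89

125.89


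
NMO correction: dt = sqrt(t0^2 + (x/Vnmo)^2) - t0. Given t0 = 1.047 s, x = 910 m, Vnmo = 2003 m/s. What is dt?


x/Vnmo = 910/2003 = 0.454319
(x/Vnmo)^2 = 0.206405
t0^2 = 1.096209
sqrt(1.096209 + 0.206405) = 1.141321
dt = 1.141321 - 1.047 = 0.094321

0.094321


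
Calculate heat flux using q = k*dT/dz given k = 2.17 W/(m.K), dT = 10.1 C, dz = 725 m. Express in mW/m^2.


q = k * dT / dz * 1000
= 2.17 * 10.1 / 725 * 1000
= 0.03023 * 1000
= 30.2303 mW/m^2

30.2303


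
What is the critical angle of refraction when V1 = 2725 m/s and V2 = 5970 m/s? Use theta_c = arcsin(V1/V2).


V1/V2 = 2725/5970 = 0.456449
theta_c = arcsin(0.456449) = 27.1582 degrees

27.1582


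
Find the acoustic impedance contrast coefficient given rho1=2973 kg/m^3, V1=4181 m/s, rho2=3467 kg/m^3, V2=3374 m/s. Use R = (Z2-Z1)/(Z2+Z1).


Z1 = 2973 * 4181 = 12430113
Z2 = 3467 * 3374 = 11697658
R = (11697658 - 12430113) / (11697658 + 12430113) = -732455 / 24127771 = -0.0304

-0.0304


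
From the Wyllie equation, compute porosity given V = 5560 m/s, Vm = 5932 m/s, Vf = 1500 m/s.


1/V - 1/Vm = 1/5560 - 1/5932 = 1.128e-05
1/Vf - 1/Vm = 1/1500 - 1/5932 = 0.00049809
phi = 1.128e-05 / 0.00049809 = 0.0226

0.0226


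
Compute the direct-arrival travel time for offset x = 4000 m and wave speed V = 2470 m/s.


t = x / V
= 4000 / 2470
= 1.6194 s

1.6194


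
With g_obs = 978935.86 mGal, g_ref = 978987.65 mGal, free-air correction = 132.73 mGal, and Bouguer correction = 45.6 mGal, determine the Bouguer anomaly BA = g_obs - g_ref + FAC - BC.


BA = g_obs - g_ref + FAC - BC
= 978935.86 - 978987.65 + 132.73 - 45.6
= 35.34 mGal

35.34


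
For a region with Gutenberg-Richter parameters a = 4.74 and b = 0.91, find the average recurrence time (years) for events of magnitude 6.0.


log10(N) = 4.74 - 0.91*6.0 = -0.72
N = 10^-0.72 = 0.190546
T = 1/N = 1/0.190546 = 5.2481 years

5.2481


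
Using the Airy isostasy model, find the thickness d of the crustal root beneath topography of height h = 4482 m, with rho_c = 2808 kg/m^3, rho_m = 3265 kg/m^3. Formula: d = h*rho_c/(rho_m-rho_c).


rho_m - rho_c = 3265 - 2808 = 457
d = 4482 * 2808 / 457
= 12585456 / 457
= 27539.29 m

27539.29


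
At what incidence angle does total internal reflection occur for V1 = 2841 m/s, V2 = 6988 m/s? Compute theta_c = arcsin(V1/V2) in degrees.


V1/V2 = 2841/6988 = 0.406554
theta_c = arcsin(0.406554) = 23.9886 degrees

23.9886


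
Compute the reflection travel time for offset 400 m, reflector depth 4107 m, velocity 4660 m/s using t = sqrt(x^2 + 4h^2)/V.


x^2 + 4h^2 = 400^2 + 4*4107^2 = 160000 + 67469796 = 67629796
sqrt(67629796) = 8223.7337
t = 8223.7337 / 4660 = 1.7647 s

1.7647


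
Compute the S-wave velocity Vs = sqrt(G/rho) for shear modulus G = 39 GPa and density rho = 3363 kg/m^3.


Convert G to Pa: G = 39e9 Pa
Compute G/rho = 39e9 / 3363 = 11596788.5816
Vs = sqrt(11596788.5816) = 3405.41 m/s

3405.41


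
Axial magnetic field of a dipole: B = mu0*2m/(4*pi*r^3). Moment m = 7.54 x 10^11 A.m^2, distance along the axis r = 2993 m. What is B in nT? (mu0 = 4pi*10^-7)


m = 7.54 x 10^11 = 754000000000 A.m^2
2m = 1508000000000 A.m^2
r^3 = 2993^3 = 26811440657
B = (4pi*10^-7) * 1508000000000 / (4*pi * 26811440657) * 1e9
= 1895008.688645 / 336922500000.76 * 1e9
= 5624.4646 nT

5624.4646


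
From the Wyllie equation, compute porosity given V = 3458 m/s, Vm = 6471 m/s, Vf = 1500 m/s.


1/V - 1/Vm = 1/3458 - 1/6471 = 0.00013465
1/Vf - 1/Vm = 1/1500 - 1/6471 = 0.00051213
phi = 0.00013465 / 0.00051213 = 0.2629

0.2629


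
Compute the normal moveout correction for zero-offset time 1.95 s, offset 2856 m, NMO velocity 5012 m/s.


x/Vnmo = 2856/5012 = 0.569832
(x/Vnmo)^2 = 0.324709
t0^2 = 3.8025
sqrt(3.8025 + 0.324709) = 2.031553
dt = 2.031553 - 1.95 = 0.081553

0.081553


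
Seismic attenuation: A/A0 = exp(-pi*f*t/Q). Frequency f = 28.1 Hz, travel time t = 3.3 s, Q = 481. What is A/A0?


pi*f*t/Q = pi*28.1*3.3/481 = 0.605655
A/A0 = exp(-0.605655) = 0.545717

0.545717


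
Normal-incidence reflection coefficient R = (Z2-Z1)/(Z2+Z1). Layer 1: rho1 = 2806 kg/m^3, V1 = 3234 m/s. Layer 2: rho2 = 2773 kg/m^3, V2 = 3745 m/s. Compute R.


Z1 = 2806 * 3234 = 9074604
Z2 = 2773 * 3745 = 10384885
R = (10384885 - 9074604) / (10384885 + 9074604) = 1310281 / 19459489 = 0.0673

0.0673


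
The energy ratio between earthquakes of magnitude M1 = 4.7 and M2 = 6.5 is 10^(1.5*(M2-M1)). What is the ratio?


M2 - M1 = 6.5 - 4.7 = 1.8
1.5 * 1.8 = 2.7
ratio = 10^2.7 = 501.19

501.19


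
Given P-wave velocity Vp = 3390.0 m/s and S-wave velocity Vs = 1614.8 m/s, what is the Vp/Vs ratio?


Vp/Vs = 3390.0 / 1614.8
= 2.0993

2.0993


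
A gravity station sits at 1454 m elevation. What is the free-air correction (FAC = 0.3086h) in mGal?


FAC = 0.3086 * h
= 0.3086 * 1454
= 448.7044 mGal

448.7044


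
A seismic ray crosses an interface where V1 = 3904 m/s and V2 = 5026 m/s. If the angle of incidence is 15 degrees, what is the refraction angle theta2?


sin(theta1) = sin(15 deg) = 0.258819
sin(theta2) = V2/V1 * sin(theta1) = 5026/3904 * 0.258819 = 0.333203
theta2 = arcsin(0.333203) = 19.4633 degrees

19.4633


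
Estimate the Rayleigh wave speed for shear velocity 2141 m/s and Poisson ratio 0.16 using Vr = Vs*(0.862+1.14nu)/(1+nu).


Numerator factor = 0.862 + 1.14*0.16 = 1.0444
Denominator = 1 + 0.16 = 1.16
Vr = 2141 * 1.0444 / 1.16 = 1927.64 m/s

1927.64


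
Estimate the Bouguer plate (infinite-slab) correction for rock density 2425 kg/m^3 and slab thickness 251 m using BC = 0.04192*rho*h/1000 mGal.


BC = 0.04192 * rho * h / 1000
= 0.04192 * 2425 * 251 / 1000
= 25.5157 mGal

25.5157


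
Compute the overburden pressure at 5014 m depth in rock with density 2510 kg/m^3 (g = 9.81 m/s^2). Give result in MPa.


P = rho * g * z / 1e6
= 2510 * 9.81 * 5014 / 1e6
= 123460223.4 / 1e6
= 123.4602 MPa

123.4602


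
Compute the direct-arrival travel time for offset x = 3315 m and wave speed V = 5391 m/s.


t = x / V
= 3315 / 5391
= 0.6149 s

0.6149


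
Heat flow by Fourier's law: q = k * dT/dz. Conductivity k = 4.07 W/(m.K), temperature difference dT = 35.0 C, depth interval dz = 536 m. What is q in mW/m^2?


q = k * dT / dz * 1000
= 4.07 * 35.0 / 536 * 1000
= 0.265765 * 1000
= 265.7649 mW/m^2

265.7649


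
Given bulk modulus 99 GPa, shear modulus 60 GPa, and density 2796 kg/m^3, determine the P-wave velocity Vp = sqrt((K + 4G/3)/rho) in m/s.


First compute the effective modulus:
K + 4G/3 = 99e9 + 4*60e9/3 = 179000000000.0 Pa
Then divide by density:
179000000000.0 / 2796 = 64020028.6123 Pa/(kg/m^3)
Take the square root:
Vp = sqrt(64020028.6123) = 8001.25 m/s

8001.25


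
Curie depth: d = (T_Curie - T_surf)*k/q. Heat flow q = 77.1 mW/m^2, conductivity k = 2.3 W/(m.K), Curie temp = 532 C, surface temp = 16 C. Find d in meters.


T_Curie - T_surf = 532 - 16 = 516 C
Convert q to W/m^2: 77.1 mW/m^2 = 0.0771 W/m^2
d = 516 * 2.3 / 0.0771 = 15393.0 m

15393.0


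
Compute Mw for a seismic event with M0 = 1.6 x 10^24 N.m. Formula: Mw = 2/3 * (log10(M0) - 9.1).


log10(M0) = log10(1.6 x 10^24) = 24.2041
Mw = 2/3 * (24.2041 - 9.1)
= 2/3 * 15.1041
= 10.07

10.07


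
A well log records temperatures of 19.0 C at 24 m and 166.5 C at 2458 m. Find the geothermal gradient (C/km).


dT = 166.5 - 19.0 = 147.5 C
dz = 2458 - 24 = 2434 m
gradient = dT/dz * 1000 = 147.5/2434 * 1000 = 60.5998 C/km

60.5998


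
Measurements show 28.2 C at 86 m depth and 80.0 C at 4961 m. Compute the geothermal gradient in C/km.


dT = 80.0 - 28.2 = 51.8 C
dz = 4961 - 86 = 4875 m
gradient = dT/dz * 1000 = 51.8/4875 * 1000 = 10.6256 C/km

10.6256


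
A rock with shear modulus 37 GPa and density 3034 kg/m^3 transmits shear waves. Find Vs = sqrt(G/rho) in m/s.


Convert G to Pa: G = 37e9 Pa
Compute G/rho = 37e9 / 3034 = 12195121.9512
Vs = sqrt(12195121.9512) = 3492.15 m/s

3492.15


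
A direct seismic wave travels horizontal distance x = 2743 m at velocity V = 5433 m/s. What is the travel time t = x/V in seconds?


t = x / V
= 2743 / 5433
= 0.5049 s

0.5049


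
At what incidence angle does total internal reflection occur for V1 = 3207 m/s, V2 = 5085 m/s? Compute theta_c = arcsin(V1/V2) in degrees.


V1/V2 = 3207/5085 = 0.630678
theta_c = arcsin(0.630678) = 39.1002 degrees

39.1002


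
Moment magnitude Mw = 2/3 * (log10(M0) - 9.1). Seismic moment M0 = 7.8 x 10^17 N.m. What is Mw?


log10(M0) = log10(7.8 x 10^17) = 17.8921
Mw = 2/3 * (17.8921 - 9.1)
= 2/3 * 8.7921
= 5.86

5.86


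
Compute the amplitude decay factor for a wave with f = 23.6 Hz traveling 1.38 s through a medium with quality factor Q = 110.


pi*f*t/Q = pi*23.6*1.38/110 = 0.93014
A/A0 = exp(-0.93014) = 0.394499

0.394499


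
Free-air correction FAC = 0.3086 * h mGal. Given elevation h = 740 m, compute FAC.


FAC = 0.3086 * h
= 0.3086 * 740
= 228.364 mGal

228.364


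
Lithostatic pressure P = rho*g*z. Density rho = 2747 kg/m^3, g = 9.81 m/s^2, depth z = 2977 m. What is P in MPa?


P = rho * g * z / 1e6
= 2747 * 9.81 * 2977 / 1e6
= 80224404.39 / 1e6
= 80.2244 MPa

80.2244


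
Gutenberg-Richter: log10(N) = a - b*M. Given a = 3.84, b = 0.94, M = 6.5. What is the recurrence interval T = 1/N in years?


log10(N) = 3.84 - 0.94*6.5 = -2.27
N = 10^-2.27 = 0.00537
T = 1/N = 1/0.00537 = 186.2087 years

186.2087


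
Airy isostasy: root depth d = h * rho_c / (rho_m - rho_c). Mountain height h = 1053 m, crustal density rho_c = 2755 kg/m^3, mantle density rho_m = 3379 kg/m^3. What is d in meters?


rho_m - rho_c = 3379 - 2755 = 624
d = 1053 * 2755 / 624
= 2901015 / 624
= 4649.06 m

4649.06


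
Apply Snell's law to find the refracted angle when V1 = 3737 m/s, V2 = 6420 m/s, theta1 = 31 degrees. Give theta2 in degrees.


sin(theta1) = sin(31 deg) = 0.515038
sin(theta2) = V2/V1 * sin(theta1) = 6420/3737 * 0.515038 = 0.884813
theta2 = arcsin(0.884813) = 62.2285 degrees

62.2285


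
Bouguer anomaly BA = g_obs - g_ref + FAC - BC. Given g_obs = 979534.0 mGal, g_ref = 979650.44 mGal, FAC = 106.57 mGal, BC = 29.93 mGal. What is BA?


BA = g_obs - g_ref + FAC - BC
= 979534.0 - 979650.44 + 106.57 - 29.93
= -39.8 mGal

-39.8


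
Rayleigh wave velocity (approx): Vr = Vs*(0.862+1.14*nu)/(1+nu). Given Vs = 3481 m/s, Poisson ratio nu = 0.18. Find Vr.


Numerator factor = 0.862 + 1.14*0.18 = 1.0672
Denominator = 1 + 0.18 = 1.18
Vr = 3481 * 1.0672 / 1.18 = 3148.24 m/s

3148.24


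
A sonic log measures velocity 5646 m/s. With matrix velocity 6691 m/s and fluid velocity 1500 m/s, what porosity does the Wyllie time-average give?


1/V - 1/Vm = 1/5646 - 1/6691 = 2.766e-05
1/Vf - 1/Vm = 1/1500 - 1/6691 = 0.00051721
phi = 2.766e-05 / 0.00051721 = 0.0535

0.0535


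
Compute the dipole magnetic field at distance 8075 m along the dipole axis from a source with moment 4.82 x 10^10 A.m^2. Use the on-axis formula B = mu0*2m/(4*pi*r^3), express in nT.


m = 4.82 x 10^10 = 48200000000 A.m^2
2m = 96400000000 A.m^2
r^3 = 8075^3 = 526535421875
B = (4pi*10^-7) * 96400000000 / (4*pi * 526535421875) * 1e9
= 121139.812722 / 6616639252869.21 * 1e9
= 18.3084 nT

18.3084


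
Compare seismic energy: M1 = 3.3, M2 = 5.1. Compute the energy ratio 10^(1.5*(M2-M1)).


M2 - M1 = 5.1 - 3.3 = 1.8
1.5 * 1.8 = 2.7
ratio = 10^2.7 = 501.19

501.19


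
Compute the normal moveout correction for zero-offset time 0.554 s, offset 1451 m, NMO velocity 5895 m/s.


x/Vnmo = 1451/5895 = 0.246141
(x/Vnmo)^2 = 0.060585
t0^2 = 0.306916
sqrt(0.306916 + 0.060585) = 0.606219
dt = 0.606219 - 0.554 = 0.052219

0.052219


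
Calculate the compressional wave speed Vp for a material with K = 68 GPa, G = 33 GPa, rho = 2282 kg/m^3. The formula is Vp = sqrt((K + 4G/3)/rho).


First compute the effective modulus:
K + 4G/3 = 68e9 + 4*33e9/3 = 112000000000.0 Pa
Then divide by density:
112000000000.0 / 2282 = 49079754.6012 Pa/(kg/m^3)
Take the square root:
Vp = sqrt(49079754.6012) = 7005.69 m/s

7005.69
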